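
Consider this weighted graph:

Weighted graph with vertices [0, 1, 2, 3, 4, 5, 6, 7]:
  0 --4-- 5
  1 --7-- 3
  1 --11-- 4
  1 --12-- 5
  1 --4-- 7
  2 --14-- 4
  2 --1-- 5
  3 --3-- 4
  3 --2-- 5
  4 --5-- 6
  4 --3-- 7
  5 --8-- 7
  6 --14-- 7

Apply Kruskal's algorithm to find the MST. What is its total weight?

Applying Kruskal's algorithm (sort edges by weight, add if no cycle):
  Add (2,5) w=1
  Add (3,5) w=2
  Add (3,4) w=3
  Add (4,7) w=3
  Add (0,5) w=4
  Add (1,7) w=4
  Add (4,6) w=5
  Skip (1,3) w=7 (creates cycle)
  Skip (5,7) w=8 (creates cycle)
  Skip (1,4) w=11 (creates cycle)
  Skip (1,5) w=12 (creates cycle)
  Skip (2,4) w=14 (creates cycle)
  Skip (6,7) w=14 (creates cycle)
MST weight = 22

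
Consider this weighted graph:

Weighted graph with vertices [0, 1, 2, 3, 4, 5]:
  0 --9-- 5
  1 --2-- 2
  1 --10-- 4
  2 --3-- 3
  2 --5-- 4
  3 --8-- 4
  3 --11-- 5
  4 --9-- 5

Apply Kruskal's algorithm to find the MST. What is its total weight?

Applying Kruskal's algorithm (sort edges by weight, add if no cycle):
  Add (1,2) w=2
  Add (2,3) w=3
  Add (2,4) w=5
  Skip (3,4) w=8 (creates cycle)
  Add (0,5) w=9
  Add (4,5) w=9
  Skip (1,4) w=10 (creates cycle)
  Skip (3,5) w=11 (creates cycle)
MST weight = 28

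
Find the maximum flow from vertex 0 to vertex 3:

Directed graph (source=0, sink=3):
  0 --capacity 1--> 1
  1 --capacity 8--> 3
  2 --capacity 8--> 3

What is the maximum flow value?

Computing max flow:
  Flow on (0->1): 1/1
  Flow on (1->3): 1/8
Maximum flow = 1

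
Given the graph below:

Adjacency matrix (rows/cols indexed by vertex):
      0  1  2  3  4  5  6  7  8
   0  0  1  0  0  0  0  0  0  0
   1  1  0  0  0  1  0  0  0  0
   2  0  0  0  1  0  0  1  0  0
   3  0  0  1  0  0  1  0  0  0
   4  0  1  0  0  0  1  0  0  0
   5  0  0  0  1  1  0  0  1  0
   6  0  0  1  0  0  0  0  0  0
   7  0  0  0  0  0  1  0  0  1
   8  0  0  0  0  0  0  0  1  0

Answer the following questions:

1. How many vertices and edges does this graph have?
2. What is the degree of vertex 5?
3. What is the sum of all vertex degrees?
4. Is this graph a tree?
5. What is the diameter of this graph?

Count: 9 vertices, 8 edges.
Vertex 5 has neighbors [3, 4, 7], degree = 3.
Handshaking lemma: 2 * 8 = 16.
A graph is a tree iff it is connected and has exactly n-1 edges. This graph is connected (all 9 vertices in one component) and has 9-1 = 8 edges. It is a tree.
Diameter (longest shortest path) = 6.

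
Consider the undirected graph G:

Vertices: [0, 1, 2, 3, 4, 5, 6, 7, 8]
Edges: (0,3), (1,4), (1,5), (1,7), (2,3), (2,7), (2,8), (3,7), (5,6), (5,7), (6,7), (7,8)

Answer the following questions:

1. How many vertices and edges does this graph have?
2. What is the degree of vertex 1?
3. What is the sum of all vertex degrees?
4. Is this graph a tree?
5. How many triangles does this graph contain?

Count: 9 vertices, 12 edges.
Vertex 1 has neighbors [4, 5, 7], degree = 3.
Handshaking lemma: 2 * 12 = 24.
A tree on 9 vertices has 8 edges. This graph has 12 edges (4 extra). Not a tree.
Number of triangles = 4.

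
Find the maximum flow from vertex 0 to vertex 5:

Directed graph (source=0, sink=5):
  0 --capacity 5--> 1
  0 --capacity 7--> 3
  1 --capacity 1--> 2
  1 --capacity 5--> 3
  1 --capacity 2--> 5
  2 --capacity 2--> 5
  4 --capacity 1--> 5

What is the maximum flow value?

Computing max flow:
  Flow on (0->1): 3/5
  Flow on (1->2): 1/1
  Flow on (1->5): 2/2
  Flow on (2->5): 1/2
Maximum flow = 3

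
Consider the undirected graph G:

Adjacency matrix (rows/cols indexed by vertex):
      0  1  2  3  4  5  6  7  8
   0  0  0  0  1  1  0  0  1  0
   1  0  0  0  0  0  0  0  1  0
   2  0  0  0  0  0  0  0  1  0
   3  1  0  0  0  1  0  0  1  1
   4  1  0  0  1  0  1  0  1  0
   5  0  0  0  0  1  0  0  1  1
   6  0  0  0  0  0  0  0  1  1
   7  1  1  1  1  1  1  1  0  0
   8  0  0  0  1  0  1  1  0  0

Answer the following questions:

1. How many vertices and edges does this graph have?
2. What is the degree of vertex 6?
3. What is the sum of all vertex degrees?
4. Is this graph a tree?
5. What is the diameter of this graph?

Count: 9 vertices, 14 edges.
Vertex 6 has neighbors [7, 8], degree = 2.
Handshaking lemma: 2 * 14 = 28.
A tree on 9 vertices has 8 edges. This graph has 14 edges (6 extra). Not a tree.
Diameter (longest shortest path) = 3.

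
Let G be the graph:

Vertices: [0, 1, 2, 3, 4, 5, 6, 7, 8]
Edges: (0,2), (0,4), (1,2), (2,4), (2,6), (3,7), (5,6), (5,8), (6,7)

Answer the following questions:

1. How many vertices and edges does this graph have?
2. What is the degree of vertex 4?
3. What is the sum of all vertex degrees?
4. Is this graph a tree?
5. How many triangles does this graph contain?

Count: 9 vertices, 9 edges.
Vertex 4 has neighbors [0, 2], degree = 2.
Handshaking lemma: 2 * 9 = 18.
A tree on 9 vertices has 8 edges. This graph has 9 edges (1 extra). Not a tree.
Number of triangles = 1.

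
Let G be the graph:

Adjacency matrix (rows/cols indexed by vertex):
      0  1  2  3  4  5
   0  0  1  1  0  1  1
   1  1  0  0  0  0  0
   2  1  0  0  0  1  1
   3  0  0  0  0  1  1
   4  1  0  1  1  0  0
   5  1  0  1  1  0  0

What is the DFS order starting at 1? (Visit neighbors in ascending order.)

DFS from vertex 1 (neighbors processed in ascending order):
Visit order: 1, 0, 2, 4, 3, 5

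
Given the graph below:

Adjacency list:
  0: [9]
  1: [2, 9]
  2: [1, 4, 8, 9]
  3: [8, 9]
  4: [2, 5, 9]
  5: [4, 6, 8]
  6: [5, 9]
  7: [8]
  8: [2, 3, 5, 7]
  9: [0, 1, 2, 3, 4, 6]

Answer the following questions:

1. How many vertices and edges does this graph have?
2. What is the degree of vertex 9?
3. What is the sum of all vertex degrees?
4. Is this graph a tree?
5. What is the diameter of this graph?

Count: 10 vertices, 14 edges.
Vertex 9 has neighbors [0, 1, 2, 3, 4, 6], degree = 6.
Handshaking lemma: 2 * 14 = 28.
A tree on 10 vertices has 9 edges. This graph has 14 edges (5 extra). Not a tree.
Diameter (longest shortest path) = 4.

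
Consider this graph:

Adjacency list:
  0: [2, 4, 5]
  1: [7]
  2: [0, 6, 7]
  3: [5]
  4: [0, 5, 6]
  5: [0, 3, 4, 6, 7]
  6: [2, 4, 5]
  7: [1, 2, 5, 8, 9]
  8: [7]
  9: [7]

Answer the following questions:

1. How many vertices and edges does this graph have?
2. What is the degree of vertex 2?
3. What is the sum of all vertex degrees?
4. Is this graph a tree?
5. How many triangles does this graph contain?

Count: 10 vertices, 13 edges.
Vertex 2 has neighbors [0, 6, 7], degree = 3.
Handshaking lemma: 2 * 13 = 26.
A tree on 10 vertices has 9 edges. This graph has 13 edges (4 extra). Not a tree.
Number of triangles = 2.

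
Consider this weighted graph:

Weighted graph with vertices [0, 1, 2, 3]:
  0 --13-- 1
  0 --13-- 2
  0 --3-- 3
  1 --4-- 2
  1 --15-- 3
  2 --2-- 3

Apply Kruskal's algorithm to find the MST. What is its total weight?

Applying Kruskal's algorithm (sort edges by weight, add if no cycle):
  Add (2,3) w=2
  Add (0,3) w=3
  Add (1,2) w=4
  Skip (0,1) w=13 (creates cycle)
  Skip (0,2) w=13 (creates cycle)
  Skip (1,3) w=15 (creates cycle)
MST weight = 9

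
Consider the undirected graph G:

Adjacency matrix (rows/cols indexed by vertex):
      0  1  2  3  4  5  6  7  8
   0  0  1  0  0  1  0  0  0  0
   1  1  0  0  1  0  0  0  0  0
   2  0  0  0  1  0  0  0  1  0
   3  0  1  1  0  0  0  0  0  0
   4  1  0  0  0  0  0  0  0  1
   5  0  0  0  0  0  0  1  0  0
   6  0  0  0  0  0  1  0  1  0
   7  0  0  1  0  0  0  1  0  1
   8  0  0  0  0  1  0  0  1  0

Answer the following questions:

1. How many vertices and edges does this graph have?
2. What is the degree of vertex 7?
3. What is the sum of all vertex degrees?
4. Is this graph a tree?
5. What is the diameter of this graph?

Count: 9 vertices, 9 edges.
Vertex 7 has neighbors [2, 6, 8], degree = 3.
Handshaking lemma: 2 * 9 = 18.
A tree on 9 vertices has 8 edges. This graph has 9 edges (1 extra). Not a tree.
Diameter (longest shortest path) = 5.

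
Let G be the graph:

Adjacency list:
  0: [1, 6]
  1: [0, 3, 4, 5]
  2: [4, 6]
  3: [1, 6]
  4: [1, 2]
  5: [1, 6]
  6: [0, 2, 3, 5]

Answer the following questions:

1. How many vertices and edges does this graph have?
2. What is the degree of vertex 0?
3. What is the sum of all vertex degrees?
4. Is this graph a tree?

Count: 7 vertices, 9 edges.
Vertex 0 has neighbors [1, 6], degree = 2.
Handshaking lemma: 2 * 9 = 18.
A tree on 7 vertices has 6 edges. This graph has 9 edges (3 extra). Not a tree.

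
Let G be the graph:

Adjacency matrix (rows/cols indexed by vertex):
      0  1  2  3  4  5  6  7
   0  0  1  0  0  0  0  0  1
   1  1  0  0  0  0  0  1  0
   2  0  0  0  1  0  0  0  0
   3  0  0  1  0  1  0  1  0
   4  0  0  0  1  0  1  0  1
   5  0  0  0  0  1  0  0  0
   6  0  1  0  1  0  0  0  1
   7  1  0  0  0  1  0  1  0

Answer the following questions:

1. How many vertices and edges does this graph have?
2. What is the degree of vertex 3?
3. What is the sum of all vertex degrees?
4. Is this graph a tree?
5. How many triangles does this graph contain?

Count: 8 vertices, 9 edges.
Vertex 3 has neighbors [2, 4, 6], degree = 3.
Handshaking lemma: 2 * 9 = 18.
A tree on 8 vertices has 7 edges. This graph has 9 edges (2 extra). Not a tree.
Number of triangles = 0.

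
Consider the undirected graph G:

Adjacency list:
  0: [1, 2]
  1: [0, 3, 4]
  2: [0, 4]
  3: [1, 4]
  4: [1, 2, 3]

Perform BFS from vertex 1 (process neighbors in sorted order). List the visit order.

BFS from vertex 1 (neighbors processed in ascending order):
Visit order: 1, 0, 3, 4, 2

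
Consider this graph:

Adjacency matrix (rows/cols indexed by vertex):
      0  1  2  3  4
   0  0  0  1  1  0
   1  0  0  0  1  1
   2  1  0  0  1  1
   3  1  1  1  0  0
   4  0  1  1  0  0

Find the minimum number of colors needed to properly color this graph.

The graph has a maximum clique of size 3 (lower bound on chromatic number).
A valid 3-coloring: {0: 2, 1: 0, 2: 0, 3: 1, 4: 1}.
Chromatic number = 3.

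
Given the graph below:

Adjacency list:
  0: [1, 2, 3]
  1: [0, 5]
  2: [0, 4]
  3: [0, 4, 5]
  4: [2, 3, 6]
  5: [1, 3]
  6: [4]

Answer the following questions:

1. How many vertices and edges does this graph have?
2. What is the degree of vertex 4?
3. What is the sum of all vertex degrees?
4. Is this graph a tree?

Count: 7 vertices, 8 edges.
Vertex 4 has neighbors [2, 3, 6], degree = 3.
Handshaking lemma: 2 * 8 = 16.
A tree on 7 vertices has 6 edges. This graph has 8 edges (2 extra). Not a tree.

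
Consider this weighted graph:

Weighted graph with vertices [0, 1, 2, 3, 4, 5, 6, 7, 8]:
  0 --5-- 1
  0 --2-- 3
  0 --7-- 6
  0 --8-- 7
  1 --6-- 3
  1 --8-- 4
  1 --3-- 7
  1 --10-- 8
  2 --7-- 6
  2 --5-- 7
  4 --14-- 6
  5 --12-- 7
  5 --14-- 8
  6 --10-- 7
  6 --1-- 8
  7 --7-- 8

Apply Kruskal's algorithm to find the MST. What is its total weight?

Applying Kruskal's algorithm (sort edges by weight, add if no cycle):
  Add (6,8) w=1
  Add (0,3) w=2
  Add (1,7) w=3
  Add (0,1) w=5
  Add (2,7) w=5
  Skip (1,3) w=6 (creates cycle)
  Add (0,6) w=7
  Skip (2,6) w=7 (creates cycle)
  Skip (7,8) w=7 (creates cycle)
  Skip (0,7) w=8 (creates cycle)
  Add (1,4) w=8
  Skip (1,8) w=10 (creates cycle)
  Skip (6,7) w=10 (creates cycle)
  Add (5,7) w=12
  Skip (4,6) w=14 (creates cycle)
  Skip (5,8) w=14 (creates cycle)
MST weight = 43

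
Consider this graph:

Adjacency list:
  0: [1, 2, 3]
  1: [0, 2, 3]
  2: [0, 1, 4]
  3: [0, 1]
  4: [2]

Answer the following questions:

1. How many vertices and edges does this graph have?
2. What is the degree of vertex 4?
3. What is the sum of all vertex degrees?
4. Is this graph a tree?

Count: 5 vertices, 6 edges.
Vertex 4 has neighbors [2], degree = 1.
Handshaking lemma: 2 * 6 = 12.
A tree on 5 vertices has 4 edges. This graph has 6 edges (2 extra). Not a tree.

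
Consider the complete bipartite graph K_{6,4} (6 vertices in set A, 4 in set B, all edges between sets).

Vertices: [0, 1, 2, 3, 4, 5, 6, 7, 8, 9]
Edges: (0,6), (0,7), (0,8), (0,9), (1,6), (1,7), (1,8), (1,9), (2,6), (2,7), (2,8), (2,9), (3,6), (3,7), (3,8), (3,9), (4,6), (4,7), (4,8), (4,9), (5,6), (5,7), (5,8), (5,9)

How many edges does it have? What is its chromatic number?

K_{6,4} has 6 * 4 = 24 edges.
Bipartite graphs have chromatic number 2 (color each partition differently).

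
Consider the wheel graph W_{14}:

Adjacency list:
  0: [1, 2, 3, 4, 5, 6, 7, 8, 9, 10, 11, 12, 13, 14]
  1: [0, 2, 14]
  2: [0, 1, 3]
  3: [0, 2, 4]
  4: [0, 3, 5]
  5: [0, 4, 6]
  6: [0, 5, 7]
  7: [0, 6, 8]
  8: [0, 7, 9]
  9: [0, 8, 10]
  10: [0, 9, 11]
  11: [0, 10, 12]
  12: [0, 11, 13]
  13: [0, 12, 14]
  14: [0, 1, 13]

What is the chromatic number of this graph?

W_{14} = C_{14} plus a hub adjacent to every cycle vertex.
The outer cycle needs 2 colors (even cycle); the hub is adjacent to all of them so needs a fresh color.
Chromatic number = 2 + 1 = 3.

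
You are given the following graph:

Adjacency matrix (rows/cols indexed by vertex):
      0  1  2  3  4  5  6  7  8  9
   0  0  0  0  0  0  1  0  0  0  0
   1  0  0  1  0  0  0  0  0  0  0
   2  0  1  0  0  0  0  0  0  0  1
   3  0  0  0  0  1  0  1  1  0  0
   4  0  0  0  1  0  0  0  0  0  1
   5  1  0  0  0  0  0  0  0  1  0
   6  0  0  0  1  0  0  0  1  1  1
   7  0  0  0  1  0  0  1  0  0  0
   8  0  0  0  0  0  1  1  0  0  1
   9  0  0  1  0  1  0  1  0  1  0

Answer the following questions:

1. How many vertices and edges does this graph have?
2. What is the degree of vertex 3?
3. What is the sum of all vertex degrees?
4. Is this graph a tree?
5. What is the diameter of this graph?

Count: 10 vertices, 12 edges.
Vertex 3 has neighbors [4, 6, 7], degree = 3.
Handshaking lemma: 2 * 12 = 24.
A tree on 10 vertices has 9 edges. This graph has 12 edges (3 extra). Not a tree.
Diameter (longest shortest path) = 5.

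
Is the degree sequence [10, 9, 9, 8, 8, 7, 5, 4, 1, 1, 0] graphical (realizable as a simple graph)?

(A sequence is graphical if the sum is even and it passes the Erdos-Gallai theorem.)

Sum of degrees = 62. Sum is even but fails Erdos-Gallai. The sequence is NOT graphical.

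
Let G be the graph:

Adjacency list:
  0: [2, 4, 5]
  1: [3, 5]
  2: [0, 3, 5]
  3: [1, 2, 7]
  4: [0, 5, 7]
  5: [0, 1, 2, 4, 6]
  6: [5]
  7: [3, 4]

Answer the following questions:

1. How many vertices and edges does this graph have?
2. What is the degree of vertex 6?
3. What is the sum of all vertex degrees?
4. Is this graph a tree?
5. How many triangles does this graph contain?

Count: 8 vertices, 11 edges.
Vertex 6 has neighbors [5], degree = 1.
Handshaking lemma: 2 * 11 = 22.
A tree on 8 vertices has 7 edges. This graph has 11 edges (4 extra). Not a tree.
Number of triangles = 2.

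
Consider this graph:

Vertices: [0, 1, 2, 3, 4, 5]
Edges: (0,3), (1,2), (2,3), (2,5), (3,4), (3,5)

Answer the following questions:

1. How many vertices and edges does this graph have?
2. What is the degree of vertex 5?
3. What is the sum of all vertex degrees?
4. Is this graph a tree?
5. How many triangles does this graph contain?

Count: 6 vertices, 6 edges.
Vertex 5 has neighbors [2, 3], degree = 2.
Handshaking lemma: 2 * 6 = 12.
A tree on 6 vertices has 5 edges. This graph has 6 edges (1 extra). Not a tree.
Number of triangles = 1.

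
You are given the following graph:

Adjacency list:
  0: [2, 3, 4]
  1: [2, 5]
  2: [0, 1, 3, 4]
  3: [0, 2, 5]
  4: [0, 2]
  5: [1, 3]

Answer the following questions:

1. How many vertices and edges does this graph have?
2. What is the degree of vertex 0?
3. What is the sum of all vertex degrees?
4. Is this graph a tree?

Count: 6 vertices, 8 edges.
Vertex 0 has neighbors [2, 3, 4], degree = 3.
Handshaking lemma: 2 * 8 = 16.
A tree on 6 vertices has 5 edges. This graph has 8 edges (3 extra). Not a tree.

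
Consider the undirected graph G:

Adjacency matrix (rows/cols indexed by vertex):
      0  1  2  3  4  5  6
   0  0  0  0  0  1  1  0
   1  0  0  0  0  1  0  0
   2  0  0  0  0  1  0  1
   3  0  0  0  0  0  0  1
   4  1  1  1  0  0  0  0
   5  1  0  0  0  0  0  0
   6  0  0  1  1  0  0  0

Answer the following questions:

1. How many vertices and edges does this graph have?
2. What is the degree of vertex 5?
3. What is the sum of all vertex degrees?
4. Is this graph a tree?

Count: 7 vertices, 6 edges.
Vertex 5 has neighbors [0], degree = 1.
Handshaking lemma: 2 * 6 = 12.
A graph is a tree iff it is connected and has exactly n-1 edges. This graph is connected (all 7 vertices in one component) and has 7-1 = 6 edges. It is a tree.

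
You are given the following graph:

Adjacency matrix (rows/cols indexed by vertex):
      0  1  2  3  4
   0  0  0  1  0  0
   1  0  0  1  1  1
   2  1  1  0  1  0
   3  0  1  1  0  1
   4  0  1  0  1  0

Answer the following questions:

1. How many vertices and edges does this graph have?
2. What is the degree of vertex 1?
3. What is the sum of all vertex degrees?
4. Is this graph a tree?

Count: 5 vertices, 6 edges.
Vertex 1 has neighbors [2, 3, 4], degree = 3.
Handshaking lemma: 2 * 6 = 12.
A tree on 5 vertices has 4 edges. This graph has 6 edges (2 extra). Not a tree.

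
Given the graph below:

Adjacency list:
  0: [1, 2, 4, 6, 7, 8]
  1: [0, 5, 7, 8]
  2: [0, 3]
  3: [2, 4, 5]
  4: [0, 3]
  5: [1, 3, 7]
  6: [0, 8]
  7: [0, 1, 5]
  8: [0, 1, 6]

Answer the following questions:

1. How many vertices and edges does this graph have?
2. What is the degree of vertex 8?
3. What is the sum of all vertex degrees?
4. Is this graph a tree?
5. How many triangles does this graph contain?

Count: 9 vertices, 14 edges.
Vertex 8 has neighbors [0, 1, 6], degree = 3.
Handshaking lemma: 2 * 14 = 28.
A tree on 9 vertices has 8 edges. This graph has 14 edges (6 extra). Not a tree.
Number of triangles = 4.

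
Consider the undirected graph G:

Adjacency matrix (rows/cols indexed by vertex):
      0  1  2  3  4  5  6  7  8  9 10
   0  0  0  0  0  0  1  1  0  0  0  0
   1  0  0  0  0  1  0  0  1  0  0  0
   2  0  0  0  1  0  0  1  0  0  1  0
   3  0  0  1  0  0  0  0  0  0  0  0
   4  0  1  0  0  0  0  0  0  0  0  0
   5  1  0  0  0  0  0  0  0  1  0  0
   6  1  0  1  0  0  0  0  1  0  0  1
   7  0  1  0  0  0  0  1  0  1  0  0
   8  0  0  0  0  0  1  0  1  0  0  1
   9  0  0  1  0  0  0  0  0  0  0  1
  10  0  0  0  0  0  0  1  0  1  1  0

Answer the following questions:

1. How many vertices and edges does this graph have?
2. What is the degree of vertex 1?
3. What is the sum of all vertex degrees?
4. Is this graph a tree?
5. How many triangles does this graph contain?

Count: 11 vertices, 13 edges.
Vertex 1 has neighbors [4, 7], degree = 2.
Handshaking lemma: 2 * 13 = 26.
A tree on 11 vertices has 10 edges. This graph has 13 edges (3 extra). Not a tree.
Number of triangles = 0.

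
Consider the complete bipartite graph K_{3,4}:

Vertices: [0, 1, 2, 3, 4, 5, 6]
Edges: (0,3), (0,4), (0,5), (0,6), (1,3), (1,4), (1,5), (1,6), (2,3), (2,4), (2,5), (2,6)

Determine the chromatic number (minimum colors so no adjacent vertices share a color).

K_{3,4} is bipartite: vertices split into two independent sets of size 3 and 4.
Color one set 0, the other 1. No adjacent vertices share a color.
Chromatic number = 2.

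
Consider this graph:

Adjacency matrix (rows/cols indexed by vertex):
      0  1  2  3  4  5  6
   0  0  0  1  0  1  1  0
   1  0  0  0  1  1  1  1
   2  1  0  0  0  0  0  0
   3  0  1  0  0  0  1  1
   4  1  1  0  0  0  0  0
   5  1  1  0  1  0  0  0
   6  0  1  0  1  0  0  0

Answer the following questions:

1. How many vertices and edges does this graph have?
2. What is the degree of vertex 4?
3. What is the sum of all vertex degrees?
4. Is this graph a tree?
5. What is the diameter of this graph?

Count: 7 vertices, 9 edges.
Vertex 4 has neighbors [0, 1], degree = 2.
Handshaking lemma: 2 * 9 = 18.
A tree on 7 vertices has 6 edges. This graph has 9 edges (3 extra). Not a tree.
Diameter (longest shortest path) = 4.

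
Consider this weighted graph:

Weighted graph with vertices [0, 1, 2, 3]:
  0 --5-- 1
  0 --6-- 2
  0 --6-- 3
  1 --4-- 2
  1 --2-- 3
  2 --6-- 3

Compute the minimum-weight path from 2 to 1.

Using Dijkstra's algorithm from vertex 2:
Shortest path: 2 -> 1
Total weight: 4 = 4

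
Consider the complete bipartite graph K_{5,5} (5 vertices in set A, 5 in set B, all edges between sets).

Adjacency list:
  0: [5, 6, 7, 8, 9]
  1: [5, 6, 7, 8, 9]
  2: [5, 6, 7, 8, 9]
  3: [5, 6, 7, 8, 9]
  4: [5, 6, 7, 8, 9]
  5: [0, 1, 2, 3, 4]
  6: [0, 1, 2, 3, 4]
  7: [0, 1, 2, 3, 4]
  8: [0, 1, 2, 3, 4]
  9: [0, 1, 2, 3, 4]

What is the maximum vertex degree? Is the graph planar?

Set-A vertices have degree 5; set-B vertices have degree 5. Maximum degree = max(5,5) = 5.
K_{5,5} contains K_{3,3} as a subgraph (since both sides have >= 3 vertices); by Kuratowski's theorem it is not planar.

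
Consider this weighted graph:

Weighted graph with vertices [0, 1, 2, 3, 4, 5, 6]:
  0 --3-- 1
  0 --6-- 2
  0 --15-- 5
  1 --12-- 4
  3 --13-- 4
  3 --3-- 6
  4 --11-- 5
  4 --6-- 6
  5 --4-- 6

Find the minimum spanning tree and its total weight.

Applying Kruskal's algorithm (sort edges by weight, add if no cycle):
  Add (0,1) w=3
  Add (3,6) w=3
  Add (5,6) w=4
  Add (0,2) w=6
  Add (4,6) w=6
  Skip (4,5) w=11 (creates cycle)
  Add (1,4) w=12
  Skip (3,4) w=13 (creates cycle)
  Skip (0,5) w=15 (creates cycle)
MST weight = 34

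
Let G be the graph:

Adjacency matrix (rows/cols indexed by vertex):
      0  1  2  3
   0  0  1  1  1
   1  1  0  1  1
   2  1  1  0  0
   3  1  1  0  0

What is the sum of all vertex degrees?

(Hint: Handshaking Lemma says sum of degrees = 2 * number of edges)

Count edges: 5 edges.
By Handshaking Lemma: sum of degrees = 2 * 5 = 10.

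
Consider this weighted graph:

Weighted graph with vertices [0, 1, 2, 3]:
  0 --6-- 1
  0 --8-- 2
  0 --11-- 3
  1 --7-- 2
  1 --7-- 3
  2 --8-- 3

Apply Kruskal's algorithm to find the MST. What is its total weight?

Applying Kruskal's algorithm (sort edges by weight, add if no cycle):
  Add (0,1) w=6
  Add (1,3) w=7
  Add (1,2) w=7
  Skip (0,2) w=8 (creates cycle)
  Skip (2,3) w=8 (creates cycle)
  Skip (0,3) w=11 (creates cycle)
MST weight = 20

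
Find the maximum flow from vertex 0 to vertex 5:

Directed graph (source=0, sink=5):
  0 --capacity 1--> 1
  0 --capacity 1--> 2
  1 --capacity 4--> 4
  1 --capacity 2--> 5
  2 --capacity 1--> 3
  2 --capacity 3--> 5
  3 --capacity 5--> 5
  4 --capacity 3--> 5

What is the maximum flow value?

Computing max flow:
  Flow on (0->1): 1/1
  Flow on (0->2): 1/1
  Flow on (1->5): 1/2
  Flow on (2->5): 1/3
Maximum flow = 2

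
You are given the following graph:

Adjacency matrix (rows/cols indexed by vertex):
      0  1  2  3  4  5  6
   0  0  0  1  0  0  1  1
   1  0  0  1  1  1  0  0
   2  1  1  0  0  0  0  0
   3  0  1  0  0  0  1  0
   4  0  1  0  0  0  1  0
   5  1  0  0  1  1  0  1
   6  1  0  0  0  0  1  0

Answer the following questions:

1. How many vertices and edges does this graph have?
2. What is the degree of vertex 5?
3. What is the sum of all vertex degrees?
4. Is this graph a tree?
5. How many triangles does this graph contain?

Count: 7 vertices, 9 edges.
Vertex 5 has neighbors [0, 3, 4, 6], degree = 4.
Handshaking lemma: 2 * 9 = 18.
A tree on 7 vertices has 6 edges. This graph has 9 edges (3 extra). Not a tree.
Number of triangles = 1.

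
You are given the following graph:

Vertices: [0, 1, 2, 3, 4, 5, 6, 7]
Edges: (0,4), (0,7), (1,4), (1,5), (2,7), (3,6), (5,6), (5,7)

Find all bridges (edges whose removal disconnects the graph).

A bridge is an edge whose removal increases the number of connected components.
Bridges found: (2,7), (3,6), (5,6)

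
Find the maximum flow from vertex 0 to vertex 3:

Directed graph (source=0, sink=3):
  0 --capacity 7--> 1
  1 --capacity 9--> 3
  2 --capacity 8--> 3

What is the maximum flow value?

Computing max flow:
  Flow on (0->1): 7/7
  Flow on (1->3): 7/9
Maximum flow = 7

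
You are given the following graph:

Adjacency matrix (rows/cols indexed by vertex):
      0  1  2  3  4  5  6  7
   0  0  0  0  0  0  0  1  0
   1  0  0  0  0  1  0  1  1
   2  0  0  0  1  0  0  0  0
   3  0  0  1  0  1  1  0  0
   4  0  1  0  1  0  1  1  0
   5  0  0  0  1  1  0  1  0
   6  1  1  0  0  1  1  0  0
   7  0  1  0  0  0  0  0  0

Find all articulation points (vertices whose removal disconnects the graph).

An articulation point is a vertex whose removal disconnects the graph.
Articulation points: [1, 3, 6]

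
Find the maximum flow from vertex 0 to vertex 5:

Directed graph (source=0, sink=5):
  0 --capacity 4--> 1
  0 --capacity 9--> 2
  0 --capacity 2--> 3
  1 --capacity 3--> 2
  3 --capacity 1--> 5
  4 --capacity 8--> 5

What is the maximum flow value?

Computing max flow:
  Flow on (0->3): 1/2
  Flow on (3->5): 1/1
Maximum flow = 1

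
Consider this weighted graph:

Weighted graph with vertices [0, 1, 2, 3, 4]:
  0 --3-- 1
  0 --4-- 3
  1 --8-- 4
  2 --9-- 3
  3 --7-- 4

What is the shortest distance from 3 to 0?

Using Dijkstra's algorithm from vertex 3:
Shortest path: 3 -> 0
Total weight: 4 = 4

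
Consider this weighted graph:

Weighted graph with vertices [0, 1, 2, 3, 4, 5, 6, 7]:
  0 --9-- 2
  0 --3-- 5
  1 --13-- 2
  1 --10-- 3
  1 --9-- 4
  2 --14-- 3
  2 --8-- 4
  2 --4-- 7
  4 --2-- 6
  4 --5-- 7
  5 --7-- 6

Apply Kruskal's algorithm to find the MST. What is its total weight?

Applying Kruskal's algorithm (sort edges by weight, add if no cycle):
  Add (4,6) w=2
  Add (0,5) w=3
  Add (2,7) w=4
  Add (4,7) w=5
  Add (5,6) w=7
  Skip (2,4) w=8 (creates cycle)
  Skip (0,2) w=9 (creates cycle)
  Add (1,4) w=9
  Add (1,3) w=10
  Skip (1,2) w=13 (creates cycle)
  Skip (2,3) w=14 (creates cycle)
MST weight = 40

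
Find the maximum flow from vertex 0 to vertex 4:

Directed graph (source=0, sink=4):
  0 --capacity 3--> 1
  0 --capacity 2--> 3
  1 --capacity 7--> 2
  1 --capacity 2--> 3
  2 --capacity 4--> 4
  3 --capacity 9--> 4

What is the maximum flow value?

Computing max flow:
  Flow on (0->1): 3/3
  Flow on (0->3): 2/2
  Flow on (1->2): 3/7
  Flow on (2->4): 3/4
  Flow on (3->4): 2/9
Maximum flow = 5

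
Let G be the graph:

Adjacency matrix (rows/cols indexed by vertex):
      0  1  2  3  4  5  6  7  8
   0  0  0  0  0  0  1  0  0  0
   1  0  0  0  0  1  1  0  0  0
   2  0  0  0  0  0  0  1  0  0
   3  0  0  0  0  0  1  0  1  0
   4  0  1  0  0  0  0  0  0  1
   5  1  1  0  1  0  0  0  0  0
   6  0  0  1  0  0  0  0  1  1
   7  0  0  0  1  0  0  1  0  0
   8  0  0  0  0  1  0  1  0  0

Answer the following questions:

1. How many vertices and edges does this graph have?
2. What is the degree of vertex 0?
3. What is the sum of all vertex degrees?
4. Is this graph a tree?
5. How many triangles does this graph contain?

Count: 9 vertices, 9 edges.
Vertex 0 has neighbors [5], degree = 1.
Handshaking lemma: 2 * 9 = 18.
A tree on 9 vertices has 8 edges. This graph has 9 edges (1 extra). Not a tree.
Number of triangles = 0.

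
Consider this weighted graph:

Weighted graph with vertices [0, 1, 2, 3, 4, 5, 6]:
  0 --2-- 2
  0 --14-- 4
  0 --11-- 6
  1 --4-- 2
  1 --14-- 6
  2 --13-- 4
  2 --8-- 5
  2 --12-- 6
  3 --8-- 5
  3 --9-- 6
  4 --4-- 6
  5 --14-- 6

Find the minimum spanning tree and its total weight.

Applying Kruskal's algorithm (sort edges by weight, add if no cycle):
  Add (0,2) w=2
  Add (1,2) w=4
  Add (4,6) w=4
  Add (2,5) w=8
  Add (3,5) w=8
  Add (3,6) w=9
  Skip (0,6) w=11 (creates cycle)
  Skip (2,6) w=12 (creates cycle)
  Skip (2,4) w=13 (creates cycle)
  Skip (0,4) w=14 (creates cycle)
  Skip (1,6) w=14 (creates cycle)
  Skip (5,6) w=14 (creates cycle)
MST weight = 35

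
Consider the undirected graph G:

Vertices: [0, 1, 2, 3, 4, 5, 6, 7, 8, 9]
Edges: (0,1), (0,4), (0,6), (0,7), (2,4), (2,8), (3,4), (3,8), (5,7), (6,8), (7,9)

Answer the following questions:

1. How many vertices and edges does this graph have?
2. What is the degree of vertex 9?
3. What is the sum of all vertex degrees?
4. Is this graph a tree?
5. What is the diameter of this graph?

Count: 10 vertices, 11 edges.
Vertex 9 has neighbors [7], degree = 1.
Handshaking lemma: 2 * 11 = 22.
A tree on 10 vertices has 9 edges. This graph has 11 edges (2 extra). Not a tree.
Diameter (longest shortest path) = 4.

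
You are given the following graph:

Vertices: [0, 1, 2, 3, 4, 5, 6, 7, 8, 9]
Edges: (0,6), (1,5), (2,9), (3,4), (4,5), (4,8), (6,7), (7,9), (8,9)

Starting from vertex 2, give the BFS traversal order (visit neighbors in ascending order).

BFS from vertex 2 (neighbors processed in ascending order):
Visit order: 2, 9, 7, 8, 6, 4, 0, 3, 5, 1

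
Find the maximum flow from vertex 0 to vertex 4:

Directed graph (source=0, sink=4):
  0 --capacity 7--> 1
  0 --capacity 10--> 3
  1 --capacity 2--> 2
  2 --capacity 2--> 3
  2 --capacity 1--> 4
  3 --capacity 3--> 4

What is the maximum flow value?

Computing max flow:
  Flow on (0->1): 2/7
  Flow on (0->3): 2/10
  Flow on (1->2): 2/2
  Flow on (2->3): 1/2
  Flow on (2->4): 1/1
  Flow on (3->4): 3/3
Maximum flow = 4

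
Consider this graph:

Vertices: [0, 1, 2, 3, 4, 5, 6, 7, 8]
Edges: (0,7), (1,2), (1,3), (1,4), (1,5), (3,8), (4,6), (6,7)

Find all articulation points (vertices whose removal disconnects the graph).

An articulation point is a vertex whose removal disconnects the graph.
Articulation points: [1, 3, 4, 6, 7]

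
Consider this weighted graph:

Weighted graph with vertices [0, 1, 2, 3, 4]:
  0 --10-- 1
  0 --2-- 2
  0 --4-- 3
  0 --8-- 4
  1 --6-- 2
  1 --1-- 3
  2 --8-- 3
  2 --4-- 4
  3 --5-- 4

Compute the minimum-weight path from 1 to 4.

Using Dijkstra's algorithm from vertex 1:
Shortest path: 1 -> 3 -> 4
Total weight: 1 + 5 = 6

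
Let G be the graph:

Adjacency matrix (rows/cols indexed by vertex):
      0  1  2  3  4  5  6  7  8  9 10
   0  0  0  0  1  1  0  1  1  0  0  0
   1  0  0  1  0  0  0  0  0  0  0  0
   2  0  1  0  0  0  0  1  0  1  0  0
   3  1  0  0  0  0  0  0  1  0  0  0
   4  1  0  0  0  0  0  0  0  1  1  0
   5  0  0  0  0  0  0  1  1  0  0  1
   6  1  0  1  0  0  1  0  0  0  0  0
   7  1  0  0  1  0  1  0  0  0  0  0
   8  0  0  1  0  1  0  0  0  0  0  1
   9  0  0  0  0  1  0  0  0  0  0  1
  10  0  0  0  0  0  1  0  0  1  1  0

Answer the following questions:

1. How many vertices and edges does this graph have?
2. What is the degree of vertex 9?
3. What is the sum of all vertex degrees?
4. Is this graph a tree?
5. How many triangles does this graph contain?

Count: 11 vertices, 15 edges.
Vertex 9 has neighbors [4, 10], degree = 2.
Handshaking lemma: 2 * 15 = 30.
A tree on 11 vertices has 10 edges. This graph has 15 edges (5 extra). Not a tree.
Number of triangles = 1.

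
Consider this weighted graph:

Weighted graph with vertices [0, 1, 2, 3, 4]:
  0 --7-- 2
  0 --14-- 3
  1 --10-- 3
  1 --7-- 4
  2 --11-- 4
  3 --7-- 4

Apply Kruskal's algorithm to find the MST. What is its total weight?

Applying Kruskal's algorithm (sort edges by weight, add if no cycle):
  Add (0,2) w=7
  Add (1,4) w=7
  Add (3,4) w=7
  Skip (1,3) w=10 (creates cycle)
  Add (2,4) w=11
  Skip (0,3) w=14 (creates cycle)
MST weight = 32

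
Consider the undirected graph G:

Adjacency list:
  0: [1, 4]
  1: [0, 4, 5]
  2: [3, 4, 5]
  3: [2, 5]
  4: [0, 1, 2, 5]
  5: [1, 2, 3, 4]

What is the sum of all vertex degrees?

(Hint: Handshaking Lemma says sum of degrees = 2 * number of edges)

Count edges: 9 edges.
By Handshaking Lemma: sum of degrees = 2 * 9 = 18.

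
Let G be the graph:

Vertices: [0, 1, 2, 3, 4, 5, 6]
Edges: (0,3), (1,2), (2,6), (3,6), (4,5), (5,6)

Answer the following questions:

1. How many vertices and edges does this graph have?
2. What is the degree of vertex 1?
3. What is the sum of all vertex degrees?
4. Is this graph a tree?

Count: 7 vertices, 6 edges.
Vertex 1 has neighbors [2], degree = 1.
Handshaking lemma: 2 * 6 = 12.
A graph is a tree iff it is connected and has exactly n-1 edges. This graph is connected (all 7 vertices in one component) and has 7-1 = 6 edges. It is a tree.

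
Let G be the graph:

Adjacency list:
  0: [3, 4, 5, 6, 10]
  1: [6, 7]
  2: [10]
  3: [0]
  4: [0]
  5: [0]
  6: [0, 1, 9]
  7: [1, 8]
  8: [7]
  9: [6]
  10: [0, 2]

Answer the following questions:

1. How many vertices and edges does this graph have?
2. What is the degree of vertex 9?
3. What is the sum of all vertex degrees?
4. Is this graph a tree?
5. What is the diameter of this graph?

Count: 11 vertices, 10 edges.
Vertex 9 has neighbors [6], degree = 1.
Handshaking lemma: 2 * 10 = 20.
A graph is a tree iff it is connected and has exactly n-1 edges. This graph is connected (all 11 vertices in one component) and has 11-1 = 10 edges. It is a tree.
Diameter (longest shortest path) = 6.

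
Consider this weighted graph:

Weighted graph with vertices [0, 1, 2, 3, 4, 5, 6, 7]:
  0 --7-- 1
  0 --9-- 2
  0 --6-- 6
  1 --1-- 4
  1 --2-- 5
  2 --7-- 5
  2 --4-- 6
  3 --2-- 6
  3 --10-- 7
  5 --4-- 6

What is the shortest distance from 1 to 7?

Using Dijkstra's algorithm from vertex 1:
Shortest path: 1 -> 5 -> 6 -> 3 -> 7
Total weight: 2 + 4 + 2 + 10 = 18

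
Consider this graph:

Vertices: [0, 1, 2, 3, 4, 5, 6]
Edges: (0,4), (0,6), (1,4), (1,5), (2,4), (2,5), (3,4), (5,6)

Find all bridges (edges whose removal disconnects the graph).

A bridge is an edge whose removal increases the number of connected components.
Bridges found: (3,4)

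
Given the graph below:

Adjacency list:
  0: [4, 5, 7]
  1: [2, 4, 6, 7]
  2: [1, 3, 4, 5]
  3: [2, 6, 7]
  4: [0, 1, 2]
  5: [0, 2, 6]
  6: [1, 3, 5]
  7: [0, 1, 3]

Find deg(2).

Vertex 2 has neighbors [1, 3, 4, 5], so deg(2) = 4.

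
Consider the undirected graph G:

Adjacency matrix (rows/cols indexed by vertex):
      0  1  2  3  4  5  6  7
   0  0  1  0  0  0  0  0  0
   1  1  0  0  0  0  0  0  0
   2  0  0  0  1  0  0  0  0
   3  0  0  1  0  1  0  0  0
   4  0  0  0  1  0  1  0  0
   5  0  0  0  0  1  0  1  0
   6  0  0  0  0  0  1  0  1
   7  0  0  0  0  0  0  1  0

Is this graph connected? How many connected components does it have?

Checking connectivity: the graph has 2 connected component(s).
Components: [[0, 1], [2, 3, 4, 5, 6, 7]]. The graph is NOT connected.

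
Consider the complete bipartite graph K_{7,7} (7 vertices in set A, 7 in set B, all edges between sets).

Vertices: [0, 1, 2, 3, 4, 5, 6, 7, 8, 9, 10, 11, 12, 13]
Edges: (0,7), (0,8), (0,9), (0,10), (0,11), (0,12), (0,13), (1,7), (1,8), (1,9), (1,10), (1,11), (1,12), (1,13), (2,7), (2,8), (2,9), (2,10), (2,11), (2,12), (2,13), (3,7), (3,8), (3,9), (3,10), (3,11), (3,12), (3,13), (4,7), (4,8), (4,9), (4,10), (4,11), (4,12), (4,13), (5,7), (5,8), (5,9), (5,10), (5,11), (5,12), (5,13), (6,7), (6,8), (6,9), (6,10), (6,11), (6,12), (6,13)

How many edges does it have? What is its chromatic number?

K_{7,7} has 7 * 7 = 49 edges.
Bipartite graphs have chromatic number 2 (color each partition differently).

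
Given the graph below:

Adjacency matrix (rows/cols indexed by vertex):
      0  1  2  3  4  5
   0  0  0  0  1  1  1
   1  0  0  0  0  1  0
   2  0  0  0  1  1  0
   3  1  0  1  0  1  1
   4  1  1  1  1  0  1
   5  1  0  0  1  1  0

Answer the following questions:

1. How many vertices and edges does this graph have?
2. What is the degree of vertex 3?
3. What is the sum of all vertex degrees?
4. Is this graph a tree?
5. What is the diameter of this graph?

Count: 6 vertices, 9 edges.
Vertex 3 has neighbors [0, 2, 4, 5], degree = 4.
Handshaking lemma: 2 * 9 = 18.
A tree on 6 vertices has 5 edges. This graph has 9 edges (4 extra). Not a tree.
Diameter (longest shortest path) = 2.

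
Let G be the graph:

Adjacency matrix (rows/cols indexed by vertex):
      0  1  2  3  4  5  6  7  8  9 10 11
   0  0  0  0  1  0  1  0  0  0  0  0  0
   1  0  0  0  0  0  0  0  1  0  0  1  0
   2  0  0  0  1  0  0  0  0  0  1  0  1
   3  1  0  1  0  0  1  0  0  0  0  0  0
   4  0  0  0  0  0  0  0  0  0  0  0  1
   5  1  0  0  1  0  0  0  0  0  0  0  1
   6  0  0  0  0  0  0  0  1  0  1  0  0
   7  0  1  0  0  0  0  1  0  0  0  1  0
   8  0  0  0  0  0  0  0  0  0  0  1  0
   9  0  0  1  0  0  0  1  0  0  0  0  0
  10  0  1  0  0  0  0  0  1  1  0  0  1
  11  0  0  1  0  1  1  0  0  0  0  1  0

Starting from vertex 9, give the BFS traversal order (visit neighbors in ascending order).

BFS from vertex 9 (neighbors processed in ascending order):
Visit order: 9, 2, 6, 3, 11, 7, 0, 5, 4, 10, 1, 8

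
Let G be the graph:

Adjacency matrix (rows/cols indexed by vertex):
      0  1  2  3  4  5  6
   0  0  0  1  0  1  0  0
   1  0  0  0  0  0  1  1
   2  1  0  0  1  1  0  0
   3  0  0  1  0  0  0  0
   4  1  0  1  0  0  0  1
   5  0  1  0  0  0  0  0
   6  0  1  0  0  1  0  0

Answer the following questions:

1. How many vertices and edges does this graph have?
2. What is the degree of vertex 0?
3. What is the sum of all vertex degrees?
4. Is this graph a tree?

Count: 7 vertices, 7 edges.
Vertex 0 has neighbors [2, 4], degree = 2.
Handshaking lemma: 2 * 7 = 14.
A tree on 7 vertices has 6 edges. This graph has 7 edges (1 extra). Not a tree.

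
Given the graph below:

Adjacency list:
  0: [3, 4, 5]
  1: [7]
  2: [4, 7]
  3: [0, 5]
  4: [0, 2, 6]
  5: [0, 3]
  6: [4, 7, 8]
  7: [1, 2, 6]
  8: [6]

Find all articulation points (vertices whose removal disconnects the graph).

An articulation point is a vertex whose removal disconnects the graph.
Articulation points: [0, 4, 6, 7]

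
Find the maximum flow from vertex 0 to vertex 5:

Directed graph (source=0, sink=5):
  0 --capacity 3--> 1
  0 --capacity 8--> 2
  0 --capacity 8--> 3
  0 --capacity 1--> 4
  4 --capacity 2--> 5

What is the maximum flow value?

Computing max flow:
  Flow on (0->4): 1/1
  Flow on (4->5): 1/2
Maximum flow = 1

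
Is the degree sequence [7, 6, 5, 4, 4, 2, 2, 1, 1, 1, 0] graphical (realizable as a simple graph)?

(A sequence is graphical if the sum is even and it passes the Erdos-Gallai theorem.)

Sum of degrees = 33. Sum is odd, so the sequence is NOT graphical.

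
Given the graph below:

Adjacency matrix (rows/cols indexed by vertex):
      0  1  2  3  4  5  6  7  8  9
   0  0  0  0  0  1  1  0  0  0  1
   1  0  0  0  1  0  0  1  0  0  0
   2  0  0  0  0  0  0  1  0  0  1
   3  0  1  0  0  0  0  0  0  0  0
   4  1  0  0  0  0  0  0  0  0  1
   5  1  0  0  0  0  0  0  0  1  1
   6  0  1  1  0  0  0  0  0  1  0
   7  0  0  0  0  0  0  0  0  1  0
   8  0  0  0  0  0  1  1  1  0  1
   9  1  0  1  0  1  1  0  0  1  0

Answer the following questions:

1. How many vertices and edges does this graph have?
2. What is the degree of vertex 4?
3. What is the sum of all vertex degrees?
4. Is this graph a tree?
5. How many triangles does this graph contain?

Count: 10 vertices, 13 edges.
Vertex 4 has neighbors [0, 9], degree = 2.
Handshaking lemma: 2 * 13 = 26.
A tree on 10 vertices has 9 edges. This graph has 13 edges (4 extra). Not a tree.
Number of triangles = 3.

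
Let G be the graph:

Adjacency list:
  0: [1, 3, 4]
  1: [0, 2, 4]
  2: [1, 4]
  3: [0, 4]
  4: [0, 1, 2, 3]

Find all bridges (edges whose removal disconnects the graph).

No bridges found. The graph is 2-edge-connected (no single edge removal disconnects it).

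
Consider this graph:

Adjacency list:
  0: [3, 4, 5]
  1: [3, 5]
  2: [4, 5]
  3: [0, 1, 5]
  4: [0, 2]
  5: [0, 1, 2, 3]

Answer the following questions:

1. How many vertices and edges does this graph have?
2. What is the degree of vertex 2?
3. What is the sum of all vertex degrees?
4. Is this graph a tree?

Count: 6 vertices, 8 edges.
Vertex 2 has neighbors [4, 5], degree = 2.
Handshaking lemma: 2 * 8 = 16.
A tree on 6 vertices has 5 edges. This graph has 8 edges (3 extra). Not a tree.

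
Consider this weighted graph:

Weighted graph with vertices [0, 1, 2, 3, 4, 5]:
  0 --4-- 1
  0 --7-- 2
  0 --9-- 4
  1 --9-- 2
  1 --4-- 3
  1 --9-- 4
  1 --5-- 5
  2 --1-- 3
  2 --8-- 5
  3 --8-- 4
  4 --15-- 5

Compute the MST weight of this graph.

Applying Kruskal's algorithm (sort edges by weight, add if no cycle):
  Add (2,3) w=1
  Add (0,1) w=4
  Add (1,3) w=4
  Add (1,5) w=5
  Skip (0,2) w=7 (creates cycle)
  Skip (2,5) w=8 (creates cycle)
  Add (3,4) w=8
  Skip (0,4) w=9 (creates cycle)
  Skip (1,2) w=9 (creates cycle)
  Skip (1,4) w=9 (creates cycle)
  Skip (4,5) w=15 (creates cycle)
MST weight = 22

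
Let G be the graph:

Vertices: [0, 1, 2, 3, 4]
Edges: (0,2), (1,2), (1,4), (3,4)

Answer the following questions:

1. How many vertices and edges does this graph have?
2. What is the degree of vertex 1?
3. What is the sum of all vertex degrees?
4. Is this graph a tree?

Count: 5 vertices, 4 edges.
Vertex 1 has neighbors [2, 4], degree = 2.
Handshaking lemma: 2 * 4 = 8.
A graph is a tree iff it is connected and has exactly n-1 edges. This graph is connected (all 5 vertices in one component) and has 5-1 = 4 edges. It is a tree.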